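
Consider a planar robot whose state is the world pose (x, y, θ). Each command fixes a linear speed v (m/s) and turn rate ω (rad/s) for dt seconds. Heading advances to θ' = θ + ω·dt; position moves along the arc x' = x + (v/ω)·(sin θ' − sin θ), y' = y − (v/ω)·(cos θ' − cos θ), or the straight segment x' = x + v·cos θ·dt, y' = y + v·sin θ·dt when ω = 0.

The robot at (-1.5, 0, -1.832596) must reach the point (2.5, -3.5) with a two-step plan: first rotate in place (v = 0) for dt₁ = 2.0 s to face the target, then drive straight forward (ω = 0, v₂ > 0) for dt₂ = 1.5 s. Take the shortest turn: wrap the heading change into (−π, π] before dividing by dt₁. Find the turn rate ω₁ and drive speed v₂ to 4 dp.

heading to target = atan2(-3.5−0, 2.5−-1.5) = -0.7188
Δθ = wrap(-0.7188 − -1.8326) = 1.1138; ω₁ = Δθ/dt₁ = 0.5569
distance = √((2.5−-1.5)² + (-3.5−0)²) = 5.3151; v₂ = distance/dt₂ = 3.5434

ω₁ = 0.5569, v₂ = 3.5434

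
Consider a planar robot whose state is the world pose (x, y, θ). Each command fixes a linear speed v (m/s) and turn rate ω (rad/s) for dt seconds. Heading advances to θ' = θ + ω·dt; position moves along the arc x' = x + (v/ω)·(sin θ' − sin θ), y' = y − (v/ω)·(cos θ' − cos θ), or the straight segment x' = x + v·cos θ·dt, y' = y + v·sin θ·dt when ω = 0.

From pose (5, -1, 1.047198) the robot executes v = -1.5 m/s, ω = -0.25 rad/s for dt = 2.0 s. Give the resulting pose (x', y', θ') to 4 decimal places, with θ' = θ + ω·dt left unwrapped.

(2.9256, -3.1239, 0.5472)

θ' = 1.0472 + -0.25·2.0 = 0.5472
R = v/ω = -1.5/-0.25 = 6.0000
x' = 5 + 6.0000·(sin 0.5472 − sin 1.0472) = 2.9256
y' = -1 − 6.0000·(cos 0.5472 − cos 1.0472) = -3.1239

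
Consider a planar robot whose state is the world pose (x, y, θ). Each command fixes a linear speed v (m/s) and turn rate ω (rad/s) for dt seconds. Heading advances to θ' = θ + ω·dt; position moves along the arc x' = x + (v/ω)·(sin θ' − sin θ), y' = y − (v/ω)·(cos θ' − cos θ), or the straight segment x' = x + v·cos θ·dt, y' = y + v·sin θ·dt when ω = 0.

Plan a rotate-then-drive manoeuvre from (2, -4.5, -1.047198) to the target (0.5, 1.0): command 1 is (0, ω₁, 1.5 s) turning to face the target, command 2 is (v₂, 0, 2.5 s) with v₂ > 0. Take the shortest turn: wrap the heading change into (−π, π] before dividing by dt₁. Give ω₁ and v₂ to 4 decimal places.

heading to target = atan2(1−-4.5, 0.5−2) = 1.8370
Δθ = wrap(1.8370 − -1.0472) = 2.8842; ω₁ = Δθ/dt₁ = 1.9228
distance = √((0.5−2)² + (1−-4.5)²) = 5.7009; v₂ = distance/dt₂ = 2.2804

ω₁ = 1.9228, v₂ = 2.2804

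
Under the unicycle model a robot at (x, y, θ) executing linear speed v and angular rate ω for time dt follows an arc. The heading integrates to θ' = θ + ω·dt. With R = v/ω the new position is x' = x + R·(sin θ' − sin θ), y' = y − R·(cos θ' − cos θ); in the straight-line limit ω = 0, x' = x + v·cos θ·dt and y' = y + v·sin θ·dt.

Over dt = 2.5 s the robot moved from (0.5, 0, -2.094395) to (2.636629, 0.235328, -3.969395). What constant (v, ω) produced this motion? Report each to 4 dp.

v = -1.0000, ω = -0.7500

Δθ = -3.969395 − -2.094395 = -1.875000
ω = Δθ/dt = -1.875000/2.5 = -0.7500
R = Δx/(sin θ' − sin θ) = 1.3333
v = R·ω = 1.3333·-0.7500 = -1.0000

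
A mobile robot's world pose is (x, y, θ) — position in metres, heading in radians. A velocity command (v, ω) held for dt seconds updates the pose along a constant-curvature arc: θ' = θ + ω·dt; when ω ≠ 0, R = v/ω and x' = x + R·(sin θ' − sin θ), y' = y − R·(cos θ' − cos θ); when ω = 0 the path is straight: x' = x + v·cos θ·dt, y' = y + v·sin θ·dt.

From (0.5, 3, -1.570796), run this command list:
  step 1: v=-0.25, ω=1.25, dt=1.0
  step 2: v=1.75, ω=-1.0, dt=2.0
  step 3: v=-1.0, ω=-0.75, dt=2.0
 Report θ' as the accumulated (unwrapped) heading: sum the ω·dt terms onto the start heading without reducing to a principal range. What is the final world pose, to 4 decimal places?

(2.9049, 0.4648, -3.8208)

step 1: θ'=-0.3208 (R=-0.2000) → pose (0.3631, 3.1898, -0.3208)
step 2: θ'=-2.3208 (R=-1.7500) → pose (1.0917, 0.3362, -2.3208)
step 3: θ'=-3.8208 (R=1.3333) → pose (2.9049, 0.4648, -3.8208)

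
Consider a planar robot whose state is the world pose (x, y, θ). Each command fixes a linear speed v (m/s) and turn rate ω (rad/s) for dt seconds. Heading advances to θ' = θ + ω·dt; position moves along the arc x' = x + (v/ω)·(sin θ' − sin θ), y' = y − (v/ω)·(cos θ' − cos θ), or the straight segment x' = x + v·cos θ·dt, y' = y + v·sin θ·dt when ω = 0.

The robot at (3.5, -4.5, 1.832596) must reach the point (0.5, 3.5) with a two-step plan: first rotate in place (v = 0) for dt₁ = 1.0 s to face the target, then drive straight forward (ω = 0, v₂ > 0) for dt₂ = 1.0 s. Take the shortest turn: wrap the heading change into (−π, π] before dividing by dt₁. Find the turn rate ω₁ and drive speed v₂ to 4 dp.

ω₁ = 0.0970, v₂ = 8.5440

heading to target = atan2(3.5−-4.5, 0.5−3.5) = 1.9296
Δθ = wrap(1.9296 − 1.8326) = 0.0970; ω₁ = Δθ/dt₁ = 0.0970
distance = √((0.5−3.5)² + (3.5−-4.5)²) = 8.5440; v₂ = distance/dt₂ = 8.5440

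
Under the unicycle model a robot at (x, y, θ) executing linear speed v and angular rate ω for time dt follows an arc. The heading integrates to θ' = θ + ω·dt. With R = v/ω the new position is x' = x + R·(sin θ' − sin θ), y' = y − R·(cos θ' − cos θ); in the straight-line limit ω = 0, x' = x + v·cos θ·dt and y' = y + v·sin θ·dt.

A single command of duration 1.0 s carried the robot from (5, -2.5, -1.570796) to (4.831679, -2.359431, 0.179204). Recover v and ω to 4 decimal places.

v = -0.2500, ω = 1.7500

Δθ = 0.179204 − -1.570796 = 1.750000
ω = Δθ/dt = 1.750000/1.0 = 1.7500
R = Δx/(sin θ' − sin θ) = -0.1429
v = R·ω = -0.1429·1.7500 = -0.2500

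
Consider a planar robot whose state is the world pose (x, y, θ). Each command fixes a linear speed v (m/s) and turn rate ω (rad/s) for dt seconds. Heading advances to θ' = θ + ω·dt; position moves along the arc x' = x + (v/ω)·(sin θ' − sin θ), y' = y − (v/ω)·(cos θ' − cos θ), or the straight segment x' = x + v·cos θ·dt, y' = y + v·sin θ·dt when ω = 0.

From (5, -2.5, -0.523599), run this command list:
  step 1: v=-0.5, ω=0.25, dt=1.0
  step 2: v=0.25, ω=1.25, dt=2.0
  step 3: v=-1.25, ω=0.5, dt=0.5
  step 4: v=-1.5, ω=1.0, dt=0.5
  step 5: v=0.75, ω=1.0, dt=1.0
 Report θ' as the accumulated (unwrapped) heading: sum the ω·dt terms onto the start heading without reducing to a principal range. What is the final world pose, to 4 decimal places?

step 1: θ'=-0.2736 (R=-2.0000) → pose (4.5404, -2.3064, -0.2736)
step 2: θ'=2.2264 (R=0.2000) → pose (4.7530, -1.9920, 2.2264)
step 3: θ'=2.4764 (R=-2.5000) → pose (5.1916, -2.4349, 2.4764)
step 4: θ'=2.9764 (R=-1.5000) → pose (5.8708, -2.7342, 2.9764)
step 5: θ'=3.9764 (R=0.7500) → pose (5.1916, -2.9705, 3.9764)

(5.1916, -2.9705, 3.9764)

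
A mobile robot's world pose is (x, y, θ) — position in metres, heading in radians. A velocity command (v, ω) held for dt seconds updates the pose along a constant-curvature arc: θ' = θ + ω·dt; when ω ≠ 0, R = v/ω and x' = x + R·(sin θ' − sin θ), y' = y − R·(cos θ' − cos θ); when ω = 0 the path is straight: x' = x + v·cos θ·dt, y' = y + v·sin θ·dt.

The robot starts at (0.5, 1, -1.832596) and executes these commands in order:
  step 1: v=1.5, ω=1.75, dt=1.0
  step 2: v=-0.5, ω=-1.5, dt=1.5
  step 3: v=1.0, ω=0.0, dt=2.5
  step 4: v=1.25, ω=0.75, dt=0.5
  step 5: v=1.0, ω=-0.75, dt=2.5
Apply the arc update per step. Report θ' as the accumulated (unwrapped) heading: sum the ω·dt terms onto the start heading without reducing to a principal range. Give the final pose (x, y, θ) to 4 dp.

(-3.1042, -2.3690, -3.8326)

step 1: θ'=-0.0826 (R=0.8571) → pose (1.2572, -0.0761, -0.0826)
step 2: θ'=-2.3326 (R=0.3333) → pose (1.0435, 0.4862, -2.3326)
step 3: θ'=-2.3326 (straight) → pose (-0.6820, -1.3228, -2.3326)
step 4: θ'=-1.9576 (R=1.6667) → pose (-1.0196, -1.8444, -1.9576)
step 5: θ'=-3.8326 (R=-1.3333) → pose (-3.1042, -2.3690, -3.8326)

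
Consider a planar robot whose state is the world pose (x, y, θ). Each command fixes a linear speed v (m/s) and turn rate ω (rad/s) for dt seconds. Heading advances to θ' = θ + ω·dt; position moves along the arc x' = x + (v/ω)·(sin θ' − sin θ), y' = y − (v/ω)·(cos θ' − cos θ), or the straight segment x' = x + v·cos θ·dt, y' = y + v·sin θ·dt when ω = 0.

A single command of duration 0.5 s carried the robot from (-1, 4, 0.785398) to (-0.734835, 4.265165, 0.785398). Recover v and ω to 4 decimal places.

Δθ = 0.785398 − 0.785398 = 0.000000
ω = Δθ/dt = 0.000000/0.5 = 0.0000
ω = 0 → v = (Δx·cos θ + Δy·sin θ)/dt = 0.7500

v = 0.7500, ω = 0.0000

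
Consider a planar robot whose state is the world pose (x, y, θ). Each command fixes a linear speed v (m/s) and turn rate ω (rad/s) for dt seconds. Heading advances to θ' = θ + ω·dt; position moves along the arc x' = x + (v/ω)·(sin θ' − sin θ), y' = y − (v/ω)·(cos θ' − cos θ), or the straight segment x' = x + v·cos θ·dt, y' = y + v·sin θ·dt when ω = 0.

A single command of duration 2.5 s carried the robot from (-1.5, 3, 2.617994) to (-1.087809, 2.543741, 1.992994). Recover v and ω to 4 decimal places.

Δθ = 1.992994 − 2.617994 = -0.625000
ω = Δθ/dt = -0.625000/2.5 = -0.2500
R = −Δy/(cos θ' − cos θ) = 1.0000
v = R·ω = 1.0000·-0.2500 = -0.2500

v = -0.2500, ω = -0.2500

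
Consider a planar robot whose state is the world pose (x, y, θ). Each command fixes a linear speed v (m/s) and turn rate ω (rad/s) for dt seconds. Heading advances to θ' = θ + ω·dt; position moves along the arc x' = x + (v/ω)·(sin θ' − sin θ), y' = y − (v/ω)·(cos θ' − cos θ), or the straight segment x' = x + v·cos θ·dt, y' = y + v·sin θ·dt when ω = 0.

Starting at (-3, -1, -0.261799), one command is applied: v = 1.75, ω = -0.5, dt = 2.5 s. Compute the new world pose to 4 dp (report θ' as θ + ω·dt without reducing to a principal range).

(-0.4120, -4.1744, -1.5118)

θ' = -0.2618 + -0.5·2.5 = -1.5118
R = v/ω = 1.75/-0.5 = -3.5000
x' = -3 + -3.5000·(sin -1.5118 − sin -0.2618) = -0.4120
y' = -1 − -3.5000·(cos -1.5118 − cos -0.2618) = -4.1744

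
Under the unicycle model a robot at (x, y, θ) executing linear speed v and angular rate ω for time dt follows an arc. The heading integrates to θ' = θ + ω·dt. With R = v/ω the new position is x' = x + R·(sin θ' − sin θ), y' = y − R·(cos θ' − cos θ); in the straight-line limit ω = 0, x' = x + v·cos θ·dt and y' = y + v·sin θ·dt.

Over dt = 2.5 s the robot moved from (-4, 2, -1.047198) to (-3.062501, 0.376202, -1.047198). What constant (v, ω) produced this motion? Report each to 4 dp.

Δθ = -1.047198 − -1.047198 = 0.000000
ω = Δθ/dt = 0.000000/2.5 = 0.0000
ω = 0 → v = (Δx·cos θ + Δy·sin θ)/dt = 0.7500

v = 0.7500, ω = 0.0000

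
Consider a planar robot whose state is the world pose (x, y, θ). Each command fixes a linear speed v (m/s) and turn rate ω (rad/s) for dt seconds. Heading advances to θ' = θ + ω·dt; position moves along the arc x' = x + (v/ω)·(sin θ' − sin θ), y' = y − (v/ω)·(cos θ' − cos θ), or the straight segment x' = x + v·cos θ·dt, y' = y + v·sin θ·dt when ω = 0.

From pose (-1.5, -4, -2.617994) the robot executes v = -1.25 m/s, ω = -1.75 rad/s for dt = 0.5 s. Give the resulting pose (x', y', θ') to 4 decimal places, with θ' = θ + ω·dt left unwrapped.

θ' = -2.6180 + -1.75·0.5 = -3.4930
R = v/ω = -1.25/-1.75 = 0.7143
x' = -1.5 + 0.7143·(sin -3.4930 − sin -2.6180) = -0.8970
y' = -4 − 0.7143·(cos -3.4930 − cos -2.6180) = -3.9480

(-0.8970, -3.9480, -3.4930)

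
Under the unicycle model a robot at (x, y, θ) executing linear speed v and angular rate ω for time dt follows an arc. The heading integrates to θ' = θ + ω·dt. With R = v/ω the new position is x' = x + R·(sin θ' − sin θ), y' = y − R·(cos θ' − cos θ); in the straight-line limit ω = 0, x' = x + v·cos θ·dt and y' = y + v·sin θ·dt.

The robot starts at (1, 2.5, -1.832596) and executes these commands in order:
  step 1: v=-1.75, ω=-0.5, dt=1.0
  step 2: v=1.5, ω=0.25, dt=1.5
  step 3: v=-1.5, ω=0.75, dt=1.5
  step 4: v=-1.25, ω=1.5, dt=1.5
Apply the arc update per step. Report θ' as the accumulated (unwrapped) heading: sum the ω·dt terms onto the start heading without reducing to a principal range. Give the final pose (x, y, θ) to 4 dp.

(-1.1798, 3.7988, 1.4174)

step 1: θ'=-2.3326 (R=3.5000) → pose (1.8482, 4.0099, -2.3326)
step 2: θ'=-1.9576 (R=6.0000) → pose (0.6330, 2.1319, -1.9576)
step 3: θ'=-0.8326 (R=-2.0000) → pose (0.2601, 4.2323, -0.8326)
step 4: θ'=1.4174 (R=-0.8333) → pose (-1.1798, 3.7988, 1.4174)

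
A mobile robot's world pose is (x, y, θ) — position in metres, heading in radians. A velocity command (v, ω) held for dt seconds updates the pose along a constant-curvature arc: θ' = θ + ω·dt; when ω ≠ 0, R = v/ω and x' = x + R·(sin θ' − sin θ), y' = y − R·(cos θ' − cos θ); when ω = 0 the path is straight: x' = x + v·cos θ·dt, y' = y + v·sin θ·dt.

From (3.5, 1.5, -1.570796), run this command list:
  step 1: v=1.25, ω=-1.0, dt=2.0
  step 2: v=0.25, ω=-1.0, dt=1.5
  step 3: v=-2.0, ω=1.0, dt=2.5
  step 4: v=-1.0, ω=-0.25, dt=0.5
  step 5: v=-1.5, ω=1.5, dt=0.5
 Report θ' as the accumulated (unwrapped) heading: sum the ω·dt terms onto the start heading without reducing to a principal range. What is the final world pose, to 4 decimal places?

(5.4891, -0.9269, -1.9458)

step 1: θ'=-3.5708 (R=-1.2500) → pose (1.7298, 0.3634, -3.5708)
step 2: θ'=-5.0708 (R=-0.2500) → pose (1.5997, 0.6784, -5.0708)
step 3: θ'=-2.5708 (R=-2.0000) → pose (4.5533, -1.7061, -2.5708)
step 4: θ'=-2.6958 (R=4.0000) → pose (4.9898, -1.4629, -2.6958)
step 5: θ'=-1.9458 (R=-1.0000) → pose (5.4891, -0.9269, -1.9458)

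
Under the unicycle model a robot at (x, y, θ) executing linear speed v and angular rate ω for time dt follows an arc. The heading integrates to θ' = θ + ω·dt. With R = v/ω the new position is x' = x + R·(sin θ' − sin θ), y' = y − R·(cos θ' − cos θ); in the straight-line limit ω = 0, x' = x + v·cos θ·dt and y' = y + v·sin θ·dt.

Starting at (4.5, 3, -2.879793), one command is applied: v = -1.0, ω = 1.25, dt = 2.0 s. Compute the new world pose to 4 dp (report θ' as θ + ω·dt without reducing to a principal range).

(4.5895, 4.5157, -0.3798)

θ' = -2.8798 + 1.25·2.0 = -0.3798
R = v/ω = -1.0/1.25 = -0.8000
x' = 4.5 + -0.8000·(sin -0.3798 − sin -2.8798) = 4.5895
y' = 3 − -0.8000·(cos -0.3798 − cos -2.8798) = 4.5157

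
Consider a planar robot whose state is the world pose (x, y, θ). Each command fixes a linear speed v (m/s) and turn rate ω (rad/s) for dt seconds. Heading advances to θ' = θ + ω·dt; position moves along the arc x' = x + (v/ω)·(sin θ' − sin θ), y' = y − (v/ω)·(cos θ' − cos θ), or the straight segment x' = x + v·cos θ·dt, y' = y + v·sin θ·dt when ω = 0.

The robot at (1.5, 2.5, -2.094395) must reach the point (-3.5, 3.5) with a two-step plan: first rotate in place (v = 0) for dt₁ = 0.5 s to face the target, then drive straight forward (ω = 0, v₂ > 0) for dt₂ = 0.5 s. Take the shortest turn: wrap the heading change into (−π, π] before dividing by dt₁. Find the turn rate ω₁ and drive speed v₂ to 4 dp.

ω₁ = -2.4892, v₂ = 10.1980

heading to target = atan2(3.5−2.5, -3.5−1.5) = 2.9442
Δθ = wrap(2.9442 − -2.0944) = -1.2446; ω₁ = Δθ/dt₁ = -2.4892
distance = √((-3.5−1.5)² + (3.5−2.5)²) = 5.0990; v₂ = distance/dt₂ = 10.1980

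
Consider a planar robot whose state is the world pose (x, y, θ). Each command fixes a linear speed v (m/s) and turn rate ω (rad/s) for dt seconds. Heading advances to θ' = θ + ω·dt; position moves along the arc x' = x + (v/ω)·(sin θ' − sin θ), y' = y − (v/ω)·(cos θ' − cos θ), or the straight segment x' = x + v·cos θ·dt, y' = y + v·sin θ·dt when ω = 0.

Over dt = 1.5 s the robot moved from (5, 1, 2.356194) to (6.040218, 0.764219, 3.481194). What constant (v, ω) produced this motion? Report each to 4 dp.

v = -0.7500, ω = 0.7500

Δθ = 3.481194 − 2.356194 = 1.125000
ω = Δθ/dt = 1.125000/1.5 = 0.7500
R = Δx/(sin θ' − sin θ) = -1.0000
v = R·ω = -1.0000·0.7500 = -0.7500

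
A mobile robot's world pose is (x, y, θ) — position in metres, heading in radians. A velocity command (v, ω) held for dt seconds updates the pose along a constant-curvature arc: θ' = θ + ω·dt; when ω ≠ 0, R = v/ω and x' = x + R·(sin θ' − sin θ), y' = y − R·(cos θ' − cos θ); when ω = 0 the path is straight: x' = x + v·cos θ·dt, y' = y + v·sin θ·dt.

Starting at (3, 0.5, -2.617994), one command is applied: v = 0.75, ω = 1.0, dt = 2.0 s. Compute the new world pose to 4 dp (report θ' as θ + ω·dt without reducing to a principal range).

θ' = -2.6180 + 1.0·2.0 = -0.6180
R = v/ω = 0.75/1.0 = 0.7500
x' = 3 + 0.7500·(sin -0.6180 − sin -2.6180) = 2.9404
y' = 0.5 − 0.7500·(cos -0.6180 − cos -2.6180) = -0.7608

(2.9404, -0.7608, -0.6180)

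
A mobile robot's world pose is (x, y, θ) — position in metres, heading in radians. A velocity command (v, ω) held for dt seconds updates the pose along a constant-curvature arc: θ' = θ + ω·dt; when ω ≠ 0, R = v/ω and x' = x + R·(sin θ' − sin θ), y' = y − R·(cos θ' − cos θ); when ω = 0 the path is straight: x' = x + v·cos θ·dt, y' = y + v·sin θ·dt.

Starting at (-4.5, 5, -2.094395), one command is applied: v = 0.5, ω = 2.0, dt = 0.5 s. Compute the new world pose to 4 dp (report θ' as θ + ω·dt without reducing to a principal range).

θ' = -2.0944 + 2.0·0.5 = -1.0944
R = v/ω = 0.5/2.0 = 0.2500
x' = -4.5 + 0.2500·(sin -1.0944 − sin -2.0944) = -4.5057
y' = 5 − 0.2500·(cos -1.0944 − cos -2.0944) = 4.7604

(-4.5057, 4.7604, -1.0944)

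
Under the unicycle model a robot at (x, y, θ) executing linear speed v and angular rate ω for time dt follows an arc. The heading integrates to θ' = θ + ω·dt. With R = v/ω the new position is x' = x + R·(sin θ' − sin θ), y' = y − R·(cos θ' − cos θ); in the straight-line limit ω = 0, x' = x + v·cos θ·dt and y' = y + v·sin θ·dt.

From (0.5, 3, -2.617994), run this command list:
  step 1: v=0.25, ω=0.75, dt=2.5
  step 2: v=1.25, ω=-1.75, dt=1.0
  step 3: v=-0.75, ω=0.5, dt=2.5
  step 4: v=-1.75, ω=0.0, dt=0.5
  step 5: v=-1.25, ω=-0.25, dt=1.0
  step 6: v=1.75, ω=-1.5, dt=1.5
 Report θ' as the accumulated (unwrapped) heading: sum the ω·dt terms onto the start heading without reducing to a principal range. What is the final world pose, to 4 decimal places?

step 1: θ'=-0.7430 (R=0.3333) → pose (0.4412, 2.4658, -0.7430)
step 2: θ'=-2.4930 (R=-0.7143) → pose (0.3894, 1.3706, -2.4930)
step 3: θ'=-1.2430 (R=-1.5000) → pose (0.9035, 3.0489, -1.2430)
step 4: θ'=-1.2430 (straight) → pose (0.6217, 3.8773, -1.2430)
step 5: θ'=-1.4930 (R=5.0000) → pose (0.3706, 5.0985, -1.4930)
step 6: θ'=-3.7430 (R=-1.1667) → pose (-1.4526, 4.0459, -3.7430)

(-1.4526, 4.0459, -3.7430)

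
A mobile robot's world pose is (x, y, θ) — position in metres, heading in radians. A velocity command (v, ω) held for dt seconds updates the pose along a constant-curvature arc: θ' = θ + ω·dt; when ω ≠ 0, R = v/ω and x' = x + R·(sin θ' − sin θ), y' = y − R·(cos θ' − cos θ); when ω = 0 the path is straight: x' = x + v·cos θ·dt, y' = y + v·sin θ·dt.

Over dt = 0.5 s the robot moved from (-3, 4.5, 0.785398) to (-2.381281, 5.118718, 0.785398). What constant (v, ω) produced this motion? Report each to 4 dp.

v = 1.7500, ω = 0.0000

Δθ = 0.785398 − 0.785398 = 0.000000
ω = Δθ/dt = 0.000000/0.5 = 0.0000
ω = 0 → v = (Δx·cos θ + Δy·sin θ)/dt = 1.7500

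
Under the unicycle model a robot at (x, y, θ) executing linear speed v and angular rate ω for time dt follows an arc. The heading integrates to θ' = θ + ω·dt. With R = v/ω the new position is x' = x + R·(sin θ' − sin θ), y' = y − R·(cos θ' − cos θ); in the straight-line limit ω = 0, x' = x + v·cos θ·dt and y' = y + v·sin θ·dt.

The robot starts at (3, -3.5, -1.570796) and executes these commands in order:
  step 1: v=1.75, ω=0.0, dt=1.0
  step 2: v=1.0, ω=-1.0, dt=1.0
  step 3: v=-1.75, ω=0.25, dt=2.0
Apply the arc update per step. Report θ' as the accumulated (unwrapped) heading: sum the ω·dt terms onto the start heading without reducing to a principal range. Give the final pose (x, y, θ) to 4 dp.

step 1: θ'=-1.5708 (straight) → pose (3.0000, -5.2500, -1.5708)
step 2: θ'=-2.5708 (R=-1.0000) → pose (2.5403, -6.0915, -2.5708)
step 3: θ'=-2.0708 (R=-7.0000) → pose (4.9013, -3.5572, -2.0708)

(4.9013, -3.5572, -2.0708)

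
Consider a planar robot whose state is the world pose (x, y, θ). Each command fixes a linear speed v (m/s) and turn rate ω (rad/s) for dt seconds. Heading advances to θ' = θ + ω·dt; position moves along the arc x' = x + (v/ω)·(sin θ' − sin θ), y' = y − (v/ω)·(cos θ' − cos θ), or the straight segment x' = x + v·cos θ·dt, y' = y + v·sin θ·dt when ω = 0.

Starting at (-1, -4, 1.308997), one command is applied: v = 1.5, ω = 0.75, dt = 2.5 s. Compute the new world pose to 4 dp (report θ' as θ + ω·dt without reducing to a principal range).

θ' = 1.3090 + 0.75·2.5 = 3.1840
R = v/ω = 1.5/0.75 = 2.0000
x' = -1 + 2.0000·(sin 3.1840 − sin 1.3090) = -3.0166
y' = -4 − 2.0000·(cos 3.1840 − cos 1.3090) = -1.4842

(-3.0166, -1.4842, 3.1840)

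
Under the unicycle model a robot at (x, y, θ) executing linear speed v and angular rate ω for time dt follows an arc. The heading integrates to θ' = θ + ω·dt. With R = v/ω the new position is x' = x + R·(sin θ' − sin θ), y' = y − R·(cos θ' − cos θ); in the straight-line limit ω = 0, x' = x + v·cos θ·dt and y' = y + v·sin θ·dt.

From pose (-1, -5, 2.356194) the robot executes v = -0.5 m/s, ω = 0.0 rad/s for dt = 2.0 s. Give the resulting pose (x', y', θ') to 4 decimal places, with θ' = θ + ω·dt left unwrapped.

(-0.2929, -5.7071, 2.3562)

θ' = 2.3562 + 0.0·2.0 = 2.3562
ω = 0 → straight: x' = -1 + -0.5·cos(2.3562)·2.0 = -0.2929
y' = -5 + -0.5·sin(2.3562)·2.0 = -5.7071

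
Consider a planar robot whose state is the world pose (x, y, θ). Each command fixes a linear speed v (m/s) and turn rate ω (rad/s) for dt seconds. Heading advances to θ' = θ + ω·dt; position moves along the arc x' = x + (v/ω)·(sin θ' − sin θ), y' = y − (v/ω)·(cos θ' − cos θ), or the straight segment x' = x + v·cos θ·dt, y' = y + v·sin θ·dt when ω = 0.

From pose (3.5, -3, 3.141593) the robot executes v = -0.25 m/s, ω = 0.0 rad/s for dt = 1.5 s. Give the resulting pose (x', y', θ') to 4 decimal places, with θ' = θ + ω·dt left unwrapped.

θ' = 3.1416 + 0.0·1.5 = 3.1416
ω = 0 → straight: x' = 3.5 + -0.25·cos(3.1416)·1.5 = 3.8750
y' = -3 + -0.25·sin(3.1416)·1.5 = -3.0000

(3.8750, -3.0000, 3.1416)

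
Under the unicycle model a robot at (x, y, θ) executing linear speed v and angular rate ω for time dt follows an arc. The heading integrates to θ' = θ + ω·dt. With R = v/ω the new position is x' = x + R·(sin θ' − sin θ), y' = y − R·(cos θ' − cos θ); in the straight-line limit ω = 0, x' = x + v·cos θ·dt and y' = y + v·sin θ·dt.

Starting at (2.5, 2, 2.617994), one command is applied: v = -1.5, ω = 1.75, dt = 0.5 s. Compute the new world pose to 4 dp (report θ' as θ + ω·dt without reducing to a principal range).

θ' = 2.6180 + 1.75·0.5 = 3.4930
R = v/ω = -1.5/1.75 = -0.8571
x' = 2.5 + -0.8571·(sin 3.4930 − sin 2.6180) = 3.2236
y' = 2 − -0.8571·(cos 3.4930 − cos 2.6180) = 1.9375

(3.2236, 1.9375, 3.4930)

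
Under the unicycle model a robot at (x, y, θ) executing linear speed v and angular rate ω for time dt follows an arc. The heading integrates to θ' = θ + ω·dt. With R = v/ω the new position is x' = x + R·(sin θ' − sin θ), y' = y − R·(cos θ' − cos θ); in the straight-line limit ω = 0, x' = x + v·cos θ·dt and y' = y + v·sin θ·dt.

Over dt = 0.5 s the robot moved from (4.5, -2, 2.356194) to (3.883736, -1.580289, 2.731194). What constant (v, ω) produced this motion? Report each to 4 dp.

v = 1.5000, ω = 0.7500

Δθ = 2.731194 − 2.356194 = 0.375000
ω = Δθ/dt = 0.375000/0.5 = 0.7500
R = Δx/(sin θ' − sin θ) = 2.0000
v = R·ω = 2.0000·0.7500 = 1.5000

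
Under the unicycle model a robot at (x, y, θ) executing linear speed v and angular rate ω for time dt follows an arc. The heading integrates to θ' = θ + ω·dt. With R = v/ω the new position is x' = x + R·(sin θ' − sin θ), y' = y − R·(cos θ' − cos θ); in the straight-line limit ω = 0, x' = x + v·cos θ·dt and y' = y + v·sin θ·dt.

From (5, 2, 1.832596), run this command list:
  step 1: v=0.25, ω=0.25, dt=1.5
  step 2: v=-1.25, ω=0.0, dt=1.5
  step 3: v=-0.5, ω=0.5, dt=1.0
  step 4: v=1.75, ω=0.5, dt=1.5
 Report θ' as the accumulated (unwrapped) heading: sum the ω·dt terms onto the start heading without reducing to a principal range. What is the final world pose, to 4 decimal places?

step 1: θ'=2.2076 (R=1.0000) → pose (4.8381, 2.3358, 2.2076)
step 2: θ'=2.2076 (straight) → pose (5.9530, 0.8283, 2.2076)
step 3: θ'=2.7076 (R=-1.0000) → pose (6.3365, 0.5156, 2.7076)
step 4: θ'=3.4576 (R=3.5000) → pose (3.7771, 0.6668, 3.4576)

(3.7771, 0.6668, 3.4576)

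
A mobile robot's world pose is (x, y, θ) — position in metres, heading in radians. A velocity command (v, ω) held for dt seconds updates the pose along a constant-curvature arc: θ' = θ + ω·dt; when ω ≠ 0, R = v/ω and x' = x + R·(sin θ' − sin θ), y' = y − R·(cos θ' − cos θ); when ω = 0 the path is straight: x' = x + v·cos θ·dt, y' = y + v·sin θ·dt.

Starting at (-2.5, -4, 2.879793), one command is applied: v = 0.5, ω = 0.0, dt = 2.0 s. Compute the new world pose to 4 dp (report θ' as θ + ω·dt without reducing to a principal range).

(-3.4659, -3.7412, 2.8798)

θ' = 2.8798 + 0.0·2.0 = 2.8798
ω = 0 → straight: x' = -2.5 + 0.5·cos(2.8798)·2.0 = -3.4659
y' = -4 + 0.5·sin(2.8798)·2.0 = -3.7412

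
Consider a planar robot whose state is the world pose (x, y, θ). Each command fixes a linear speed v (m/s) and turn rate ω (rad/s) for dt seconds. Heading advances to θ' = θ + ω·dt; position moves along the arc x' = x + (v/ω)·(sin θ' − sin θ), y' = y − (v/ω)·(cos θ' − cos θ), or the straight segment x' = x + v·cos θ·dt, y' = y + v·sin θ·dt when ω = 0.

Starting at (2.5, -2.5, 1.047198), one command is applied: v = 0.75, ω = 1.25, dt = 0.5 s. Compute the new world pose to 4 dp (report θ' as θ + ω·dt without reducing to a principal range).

(2.5773, -2.1393, 1.6722)

θ' = 1.0472 + 1.25·0.5 = 1.6722
R = v/ω = 0.75/1.25 = 0.6000
x' = 2.5 + 0.6000·(sin 1.6722 − sin 1.0472) = 2.5773
y' = -2.5 − 0.6000·(cos 1.6722 − cos 1.0472) = -2.1393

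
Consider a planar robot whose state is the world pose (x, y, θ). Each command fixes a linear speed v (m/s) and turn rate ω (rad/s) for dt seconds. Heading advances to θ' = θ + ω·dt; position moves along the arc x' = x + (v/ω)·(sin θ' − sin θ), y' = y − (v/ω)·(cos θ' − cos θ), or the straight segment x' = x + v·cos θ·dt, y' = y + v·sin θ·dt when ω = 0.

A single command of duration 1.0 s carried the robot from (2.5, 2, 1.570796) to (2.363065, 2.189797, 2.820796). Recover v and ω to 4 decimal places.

v = 0.2500, ω = 1.2500

Δθ = 2.820796 − 1.570796 = 1.250000
ω = Δθ/dt = 1.250000/1.0 = 1.2500
R = −Δy/(cos θ' − cos θ) = 0.2000
v = R·ω = 0.2000·1.2500 = 0.2500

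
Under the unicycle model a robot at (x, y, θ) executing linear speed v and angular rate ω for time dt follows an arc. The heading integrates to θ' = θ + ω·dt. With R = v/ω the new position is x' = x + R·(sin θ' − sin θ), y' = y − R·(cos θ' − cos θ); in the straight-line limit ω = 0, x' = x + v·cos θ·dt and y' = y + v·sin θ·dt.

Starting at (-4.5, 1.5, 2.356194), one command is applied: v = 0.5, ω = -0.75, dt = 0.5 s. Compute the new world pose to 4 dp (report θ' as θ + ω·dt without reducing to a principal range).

θ' = 2.3562 + -0.75·0.5 = 1.9812
R = v/ω = 0.5/-0.75 = -0.6667
x' = -4.5 + -0.6667·(sin 1.9812 − sin 2.3562) = -4.6399
y' = 1.5 − -0.6667·(cos 1.9812 − cos 2.3562) = 1.7054

(-4.6399, 1.7054, 1.9812)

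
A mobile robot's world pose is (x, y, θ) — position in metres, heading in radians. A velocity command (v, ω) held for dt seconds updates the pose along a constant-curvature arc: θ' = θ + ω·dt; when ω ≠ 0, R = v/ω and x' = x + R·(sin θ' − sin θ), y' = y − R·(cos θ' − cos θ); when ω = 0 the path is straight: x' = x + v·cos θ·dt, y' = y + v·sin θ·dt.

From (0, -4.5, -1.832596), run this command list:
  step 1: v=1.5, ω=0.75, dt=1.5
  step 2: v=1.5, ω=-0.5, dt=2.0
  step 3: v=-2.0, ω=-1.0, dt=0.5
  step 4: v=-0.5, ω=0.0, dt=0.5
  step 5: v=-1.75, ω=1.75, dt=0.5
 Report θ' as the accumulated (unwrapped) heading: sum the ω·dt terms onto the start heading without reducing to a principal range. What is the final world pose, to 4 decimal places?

step 1: θ'=-0.7076 (R=2.0000) → pose (0.6318, -6.5375, -0.7076)
step 2: θ'=-1.7076 (R=-3.0000) → pose (1.6538, -9.2264, -1.7076)
step 3: θ'=-2.2076 (R=2.0000) → pose (2.0271, -8.3099, -2.2076)
step 4: θ'=-2.2076 (straight) → pose (2.1757, -8.1089, -2.2076)
step 5: θ'=-1.3326 (R=-1.0000) → pose (2.3435, -7.2783, -1.3326)

(2.3435, -7.2783, -1.3326)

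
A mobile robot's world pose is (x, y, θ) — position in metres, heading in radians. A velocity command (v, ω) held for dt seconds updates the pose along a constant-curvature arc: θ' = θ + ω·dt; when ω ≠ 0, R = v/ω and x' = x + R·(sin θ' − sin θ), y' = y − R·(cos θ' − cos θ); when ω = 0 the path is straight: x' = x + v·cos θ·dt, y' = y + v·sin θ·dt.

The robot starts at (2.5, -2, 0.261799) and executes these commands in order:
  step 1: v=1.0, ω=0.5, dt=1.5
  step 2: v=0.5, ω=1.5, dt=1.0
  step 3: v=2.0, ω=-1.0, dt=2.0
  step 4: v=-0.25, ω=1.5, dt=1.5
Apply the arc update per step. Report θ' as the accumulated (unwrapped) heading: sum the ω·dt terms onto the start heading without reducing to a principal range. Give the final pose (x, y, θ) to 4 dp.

step 1: θ'=1.0118 (R=2.0000) → pose (3.6779, -1.1288, 1.0118)
step 2: θ'=2.5118 (R=0.3333) → pose (3.5917, -0.6827, 2.5118)
step 3: θ'=0.5118 (R=-2.0000) → pose (3.7901, 2.6774, 0.5118)
step 4: θ'=2.7618 (R=-0.1667) → pose (3.8100, 2.3773, 2.7618)

(3.8100, 2.3773, 2.7618)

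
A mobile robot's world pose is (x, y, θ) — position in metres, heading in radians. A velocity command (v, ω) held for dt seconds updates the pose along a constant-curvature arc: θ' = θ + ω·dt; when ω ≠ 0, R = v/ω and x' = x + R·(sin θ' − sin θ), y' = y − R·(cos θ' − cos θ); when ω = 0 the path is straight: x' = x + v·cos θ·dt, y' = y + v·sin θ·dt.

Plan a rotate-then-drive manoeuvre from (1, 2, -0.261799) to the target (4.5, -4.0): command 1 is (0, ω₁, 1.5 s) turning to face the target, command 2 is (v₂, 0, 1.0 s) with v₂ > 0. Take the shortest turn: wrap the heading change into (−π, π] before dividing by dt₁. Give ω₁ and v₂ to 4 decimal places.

ω₁ = -0.5206, v₂ = 6.9462

heading to target = atan2(-4−2, 4.5−1) = -1.0427
Δθ = wrap(-1.0427 − -0.2618) = -0.7809; ω₁ = Δθ/dt₁ = -0.5206
distance = √((4.5−1)² + (-4−2)²) = 6.9462; v₂ = distance/dt₂ = 6.9462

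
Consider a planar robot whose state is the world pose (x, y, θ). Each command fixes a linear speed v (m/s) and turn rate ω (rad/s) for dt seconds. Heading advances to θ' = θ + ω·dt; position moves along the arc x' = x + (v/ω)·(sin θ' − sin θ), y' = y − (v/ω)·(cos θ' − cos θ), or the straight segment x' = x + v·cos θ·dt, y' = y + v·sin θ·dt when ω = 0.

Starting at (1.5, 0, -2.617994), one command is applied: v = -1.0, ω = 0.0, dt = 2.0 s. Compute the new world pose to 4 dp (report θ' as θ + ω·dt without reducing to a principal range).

(3.2321, 1.0000, -2.6180)

θ' = -2.6180 + 0.0·2.0 = -2.6180
ω = 0 → straight: x' = 1.5 + -1.0·cos(-2.6180)·2.0 = 3.2321
y' = 0 + -1.0·sin(-2.6180)·2.0 = 1.0000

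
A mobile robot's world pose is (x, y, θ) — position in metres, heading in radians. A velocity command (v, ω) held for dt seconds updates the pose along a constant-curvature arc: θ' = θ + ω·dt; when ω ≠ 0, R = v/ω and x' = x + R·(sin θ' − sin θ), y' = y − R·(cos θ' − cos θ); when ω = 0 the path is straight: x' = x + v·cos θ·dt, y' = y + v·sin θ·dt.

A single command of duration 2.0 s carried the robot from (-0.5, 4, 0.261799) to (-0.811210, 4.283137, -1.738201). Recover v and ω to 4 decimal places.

Δθ = -1.738201 − 0.261799 = -2.000000
ω = Δθ/dt = -2.000000/2.0 = -1.0000
R = Δx/(sin θ' − sin θ) = 0.2500
v = R·ω = 0.2500·-1.0000 = -0.2500

v = -0.2500, ω = -1.0000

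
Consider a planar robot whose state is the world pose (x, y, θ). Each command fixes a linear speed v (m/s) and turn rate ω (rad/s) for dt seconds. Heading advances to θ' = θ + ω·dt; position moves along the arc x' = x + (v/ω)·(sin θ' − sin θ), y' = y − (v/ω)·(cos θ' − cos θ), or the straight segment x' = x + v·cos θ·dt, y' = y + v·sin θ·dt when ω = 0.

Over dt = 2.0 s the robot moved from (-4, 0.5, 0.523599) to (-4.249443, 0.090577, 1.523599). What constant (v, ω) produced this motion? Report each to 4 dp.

v = -0.2500, ω = 0.5000

Δθ = 1.523599 − 0.523599 = 1.000000
ω = Δθ/dt = 1.000000/2.0 = 0.5000
R = −Δy/(cos θ' − cos θ) = -0.5000
v = R·ω = -0.5000·0.5000 = -0.2500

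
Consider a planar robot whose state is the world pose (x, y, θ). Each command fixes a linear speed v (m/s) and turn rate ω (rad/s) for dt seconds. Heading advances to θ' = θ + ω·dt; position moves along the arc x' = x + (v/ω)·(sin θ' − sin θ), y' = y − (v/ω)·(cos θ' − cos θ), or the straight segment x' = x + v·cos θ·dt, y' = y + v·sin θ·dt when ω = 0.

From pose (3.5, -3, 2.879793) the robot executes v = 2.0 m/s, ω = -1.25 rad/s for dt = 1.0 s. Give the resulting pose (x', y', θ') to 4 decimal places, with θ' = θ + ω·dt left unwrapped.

(2.3169, -1.5489, 1.6298)

θ' = 2.8798 + -1.25·1.0 = 1.6298
R = v/ω = 2.0/-1.25 = -1.6000
x' = 3.5 + -1.6000·(sin 1.6298 − sin 2.8798) = 2.3169
y' = -3 − -1.6000·(cos 1.6298 − cos 2.8798) = -1.5489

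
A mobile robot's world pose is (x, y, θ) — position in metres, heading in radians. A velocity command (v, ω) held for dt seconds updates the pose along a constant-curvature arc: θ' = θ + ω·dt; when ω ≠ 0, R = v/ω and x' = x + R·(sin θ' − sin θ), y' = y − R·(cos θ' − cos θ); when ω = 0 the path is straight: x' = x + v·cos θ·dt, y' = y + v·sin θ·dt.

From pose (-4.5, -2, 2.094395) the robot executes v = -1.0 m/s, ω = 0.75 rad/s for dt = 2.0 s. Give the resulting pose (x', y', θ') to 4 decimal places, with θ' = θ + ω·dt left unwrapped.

(-2.7620, -2.5323, 3.5944)

θ' = 2.0944 + 0.75·2.0 = 3.5944
R = v/ω = -1.0/0.75 = -1.3333
x' = -4.5 + -1.3333·(sin 3.5944 − sin 2.0944) = -2.7620
y' = -2 − -1.3333·(cos 3.5944 − cos 2.0944) = -2.5323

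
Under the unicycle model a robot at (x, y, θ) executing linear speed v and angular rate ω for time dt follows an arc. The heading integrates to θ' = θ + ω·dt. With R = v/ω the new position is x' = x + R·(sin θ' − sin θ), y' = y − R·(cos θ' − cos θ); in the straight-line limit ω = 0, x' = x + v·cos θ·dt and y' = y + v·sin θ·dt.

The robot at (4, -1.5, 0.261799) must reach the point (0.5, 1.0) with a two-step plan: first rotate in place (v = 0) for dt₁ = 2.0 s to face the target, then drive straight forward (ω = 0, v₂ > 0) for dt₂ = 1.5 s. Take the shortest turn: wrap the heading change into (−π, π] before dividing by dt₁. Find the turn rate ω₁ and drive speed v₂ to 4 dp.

heading to target = atan2(1−-1.5, 0.5−4) = 2.5213
Δθ = wrap(2.5213 − 0.2618) = 2.2595; ω₁ = Δθ/dt₁ = 1.1298
distance = √((0.5−4)² + (1−-1.5)²) = 4.3012; v₂ = distance/dt₂ = 2.8674

ω₁ = 1.1298, v₂ = 2.8674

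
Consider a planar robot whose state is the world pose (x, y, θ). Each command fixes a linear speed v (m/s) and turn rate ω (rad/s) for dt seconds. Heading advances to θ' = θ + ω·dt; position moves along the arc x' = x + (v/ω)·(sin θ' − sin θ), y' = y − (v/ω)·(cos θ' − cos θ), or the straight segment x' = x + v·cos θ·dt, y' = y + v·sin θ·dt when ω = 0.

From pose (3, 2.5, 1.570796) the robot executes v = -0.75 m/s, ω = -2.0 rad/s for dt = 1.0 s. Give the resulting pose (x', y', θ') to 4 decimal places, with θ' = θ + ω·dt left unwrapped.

θ' = 1.5708 + -2.0·1.0 = -0.4292
R = v/ω = -0.75/-2.0 = 0.3750
x' = 3 + 0.3750·(sin -0.4292 − sin 1.5708) = 2.4689
y' = 2.5 − 0.3750·(cos -0.4292 − cos 1.5708) = 2.1590

(2.4689, 2.1590, -0.4292)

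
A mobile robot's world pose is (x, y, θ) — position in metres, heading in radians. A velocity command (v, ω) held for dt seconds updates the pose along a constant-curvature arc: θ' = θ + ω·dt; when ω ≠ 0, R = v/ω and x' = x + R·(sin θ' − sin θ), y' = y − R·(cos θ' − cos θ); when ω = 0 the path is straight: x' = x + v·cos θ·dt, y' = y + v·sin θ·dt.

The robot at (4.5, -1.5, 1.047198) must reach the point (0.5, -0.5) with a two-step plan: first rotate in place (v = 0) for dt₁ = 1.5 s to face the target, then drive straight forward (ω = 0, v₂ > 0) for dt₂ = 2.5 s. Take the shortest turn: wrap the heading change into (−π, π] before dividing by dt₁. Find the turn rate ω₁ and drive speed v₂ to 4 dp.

ω₁ = 1.2329, v₂ = 1.6492

heading to target = atan2(-0.5−-1.5, 0.5−4.5) = 2.8966
Δθ = wrap(2.8966 − 1.0472) = 1.8494; ω₁ = Δθ/dt₁ = 1.2329
distance = √((0.5−4.5)² + (-0.5−-1.5)²) = 4.1231; v₂ = distance/dt₂ = 1.6492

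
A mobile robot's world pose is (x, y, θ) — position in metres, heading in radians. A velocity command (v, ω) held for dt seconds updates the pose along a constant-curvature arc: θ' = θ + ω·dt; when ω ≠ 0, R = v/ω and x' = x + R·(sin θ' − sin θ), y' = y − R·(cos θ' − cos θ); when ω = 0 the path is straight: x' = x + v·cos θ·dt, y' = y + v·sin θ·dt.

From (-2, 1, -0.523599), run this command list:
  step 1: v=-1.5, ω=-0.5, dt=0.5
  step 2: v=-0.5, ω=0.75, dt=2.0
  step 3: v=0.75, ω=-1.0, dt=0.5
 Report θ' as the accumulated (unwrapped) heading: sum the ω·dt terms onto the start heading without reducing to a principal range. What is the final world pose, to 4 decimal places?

(-3.1750, 1.6435, 0.2264)

step 1: θ'=-0.7736 (R=3.0000) → pose (-2.5961, 1.4519, -0.7736)
step 2: θ'=0.7264 (R=-0.6667) → pose (-3.5047, 1.4733, 0.7264)
step 3: θ'=0.2264 (R=-0.7500) → pose (-3.1750, 1.6435, 0.2264)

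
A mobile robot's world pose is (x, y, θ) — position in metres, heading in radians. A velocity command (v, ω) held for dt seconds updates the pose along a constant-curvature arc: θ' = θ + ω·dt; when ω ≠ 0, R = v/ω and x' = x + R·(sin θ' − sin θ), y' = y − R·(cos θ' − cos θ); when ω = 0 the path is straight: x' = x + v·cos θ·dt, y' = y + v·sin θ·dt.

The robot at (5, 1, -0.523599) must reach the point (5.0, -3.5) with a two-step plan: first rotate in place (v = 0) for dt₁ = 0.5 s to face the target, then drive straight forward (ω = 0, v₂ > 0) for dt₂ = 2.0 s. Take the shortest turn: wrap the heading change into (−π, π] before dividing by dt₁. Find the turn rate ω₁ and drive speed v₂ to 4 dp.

ω₁ = -2.0944, v₂ = 2.2500

heading to target = atan2(-3.5−1, 5−5) = -1.5708
Δθ = wrap(-1.5708 − -0.5236) = -1.0472; ω₁ = Δθ/dt₁ = -2.0944
distance = √((5−5)² + (-3.5−1)²) = 4.5000; v₂ = distance/dt₂ = 2.2500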